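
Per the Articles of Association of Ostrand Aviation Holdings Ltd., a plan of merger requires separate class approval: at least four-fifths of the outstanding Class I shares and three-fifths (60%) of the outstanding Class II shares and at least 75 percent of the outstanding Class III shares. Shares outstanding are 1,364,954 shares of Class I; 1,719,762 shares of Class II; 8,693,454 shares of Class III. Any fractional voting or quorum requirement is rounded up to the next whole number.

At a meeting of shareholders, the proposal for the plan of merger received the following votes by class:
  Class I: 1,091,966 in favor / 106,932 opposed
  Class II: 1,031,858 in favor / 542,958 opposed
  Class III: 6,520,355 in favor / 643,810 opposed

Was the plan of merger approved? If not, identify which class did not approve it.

Approved — every class gave the required vote.

Class I: 4/5 of 1364954 = 1091963.20, rounded up to 1091964; 1,091,964 required, 1,091,966 in favor — approved.
Class II: 3/5 of 1719762 = 1031857.20, rounded up to 1031858; 1,031,858 required, 1,031,858 in favor — approved.
Class III: 3/4 of 8693454 = 6520090.50, rounded up to 6520091; 6,520,091 required, 6,520,355 in favor — approved.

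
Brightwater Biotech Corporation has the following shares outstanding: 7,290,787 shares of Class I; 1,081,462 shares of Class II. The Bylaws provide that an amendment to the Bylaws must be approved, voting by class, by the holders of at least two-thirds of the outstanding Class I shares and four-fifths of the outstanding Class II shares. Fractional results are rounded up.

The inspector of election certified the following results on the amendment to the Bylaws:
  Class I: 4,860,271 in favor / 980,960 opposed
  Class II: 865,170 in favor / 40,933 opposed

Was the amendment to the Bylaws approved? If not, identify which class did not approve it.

Not approved — the Class I shares did not give the required vote.

Class I: 2/3 of 7290787 = 4860524.67, rounded up to 4860525; 4,860,525 required, 4,860,271 in favor — not approved.
Class II: 4/5 of 1081462 = 865169.60, rounded up to 865170; 865,170 required, 865,170 in favor — approved.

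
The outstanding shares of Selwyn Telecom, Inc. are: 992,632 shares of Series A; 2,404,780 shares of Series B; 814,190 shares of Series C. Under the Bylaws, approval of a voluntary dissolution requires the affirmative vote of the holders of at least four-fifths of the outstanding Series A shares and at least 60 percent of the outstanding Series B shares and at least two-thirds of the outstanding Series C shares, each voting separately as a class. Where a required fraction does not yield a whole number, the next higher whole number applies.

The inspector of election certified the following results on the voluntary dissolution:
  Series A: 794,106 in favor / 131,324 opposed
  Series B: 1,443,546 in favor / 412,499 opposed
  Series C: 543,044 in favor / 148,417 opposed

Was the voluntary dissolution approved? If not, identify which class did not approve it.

Series A: 4/5 of 992632 = 794105.60, rounded up to 794106; 794,106 required, 794,106 in favor — approved.
Series B: 3/5 of 2404780 = 1442868; 1,442,868 required, 1,443,546 in favor — approved.
Series C: 2/3 of 814190 = 542793.33, rounded up to 542794; 542,794 required, 543,044 in favor — approved.

Approved — every class gave the required vote.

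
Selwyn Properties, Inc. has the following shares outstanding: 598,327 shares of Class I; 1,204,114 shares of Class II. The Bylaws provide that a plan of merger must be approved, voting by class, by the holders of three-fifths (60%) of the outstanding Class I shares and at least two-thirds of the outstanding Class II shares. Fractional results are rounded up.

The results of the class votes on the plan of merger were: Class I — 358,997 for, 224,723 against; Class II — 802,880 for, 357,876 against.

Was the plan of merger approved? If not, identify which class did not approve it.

Class I: 3/5 of 598327 = 358996.20, rounded up to 358997; 358,997 required, 358,997 in favor — approved.
Class II: 2/3 of 1204114 = 802742.67, rounded up to 802743; 802,743 required, 802,880 in favor — approved.

Approved — every class gave the required vote.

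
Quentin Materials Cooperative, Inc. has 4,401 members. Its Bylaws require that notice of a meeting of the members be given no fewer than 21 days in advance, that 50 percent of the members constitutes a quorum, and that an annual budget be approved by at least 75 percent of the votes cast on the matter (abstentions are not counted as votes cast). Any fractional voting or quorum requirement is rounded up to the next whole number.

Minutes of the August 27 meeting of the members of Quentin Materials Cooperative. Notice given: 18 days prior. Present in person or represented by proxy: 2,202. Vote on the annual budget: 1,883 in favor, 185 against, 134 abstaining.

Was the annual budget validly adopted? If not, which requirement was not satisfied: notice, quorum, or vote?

Invalid — notice requirement not satisfied.

Notice: 18 days given; 21 required. Not satisfied.
Quorum: 50% of 4,401 = 2,200.50, rounded up to 2,201; 2,202 present. Satisfied.
Vote: requires three-fourths of the votes cast (2,202 − 134 abstaining = 2,068); 3/4 of 2068 = 1551, so 1,551 needed; 1,883 in favor. Satisfied.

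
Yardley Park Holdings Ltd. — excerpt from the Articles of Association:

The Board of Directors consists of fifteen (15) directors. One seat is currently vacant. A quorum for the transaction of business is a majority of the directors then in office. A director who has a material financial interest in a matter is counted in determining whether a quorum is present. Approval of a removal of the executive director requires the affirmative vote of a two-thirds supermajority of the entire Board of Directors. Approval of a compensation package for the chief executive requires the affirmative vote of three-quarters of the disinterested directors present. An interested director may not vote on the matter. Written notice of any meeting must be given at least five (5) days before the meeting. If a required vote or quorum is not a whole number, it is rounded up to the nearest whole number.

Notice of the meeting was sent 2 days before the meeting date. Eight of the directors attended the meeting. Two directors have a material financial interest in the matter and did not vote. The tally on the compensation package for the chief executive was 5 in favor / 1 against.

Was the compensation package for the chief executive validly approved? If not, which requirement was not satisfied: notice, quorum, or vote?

Invalid — notice requirement not satisfied.

Notice: 2 days given; 5 required (2 < 5). Not satisfied.
Quorum: 8 present (interested directors count toward quorum); quorum is 8. Satisfied.
Vote: the compensation package for the chief executive requires three-fourths of the disinterested directors present (8 − 2 = 6). 3/4 of 6 = 4.50, rounded up to 5, so 5 affirmative votes are needed; 5 voted in favor. Satisfied.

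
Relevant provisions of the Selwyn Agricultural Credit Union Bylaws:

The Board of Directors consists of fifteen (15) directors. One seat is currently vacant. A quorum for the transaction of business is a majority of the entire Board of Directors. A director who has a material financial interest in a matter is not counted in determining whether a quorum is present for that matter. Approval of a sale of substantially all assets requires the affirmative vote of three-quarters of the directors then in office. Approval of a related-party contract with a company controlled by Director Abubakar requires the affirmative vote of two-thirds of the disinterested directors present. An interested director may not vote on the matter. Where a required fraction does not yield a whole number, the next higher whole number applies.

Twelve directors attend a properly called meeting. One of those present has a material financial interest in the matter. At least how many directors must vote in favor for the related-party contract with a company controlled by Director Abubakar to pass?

The related-party contract with a company controlled by Director Abubakar requires two-thirds of the disinterested directors present (12 − 1 = 11).
2/3 of 11 = 7.33, rounded up to 8.

8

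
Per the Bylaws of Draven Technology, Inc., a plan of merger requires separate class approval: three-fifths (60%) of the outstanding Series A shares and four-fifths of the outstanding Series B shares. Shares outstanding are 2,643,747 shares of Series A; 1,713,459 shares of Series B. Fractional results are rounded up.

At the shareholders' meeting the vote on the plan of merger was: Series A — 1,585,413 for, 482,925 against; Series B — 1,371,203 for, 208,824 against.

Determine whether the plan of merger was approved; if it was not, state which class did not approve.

Not approved — the Series A shares did not give the required vote.

Series A: 3/5 of 2643747 = 1586248.20, rounded up to 1586249; 1,586,249 required, 1,585,413 in favor — not approved.
Series B: 4/5 of 1713459 = 1370767.20, rounded up to 1370768; 1,370,768 required, 1,371,203 in favor — approved.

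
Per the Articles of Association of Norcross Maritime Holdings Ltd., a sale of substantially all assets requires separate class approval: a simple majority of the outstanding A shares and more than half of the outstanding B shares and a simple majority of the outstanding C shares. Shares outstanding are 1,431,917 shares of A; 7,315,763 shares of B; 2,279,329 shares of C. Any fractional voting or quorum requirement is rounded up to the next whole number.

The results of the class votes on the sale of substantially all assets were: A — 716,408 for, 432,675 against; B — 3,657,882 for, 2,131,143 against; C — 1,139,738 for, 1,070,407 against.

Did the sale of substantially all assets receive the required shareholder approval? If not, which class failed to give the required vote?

Approved — every class gave the required vote.

A: a majority of 1431917 is 715959; 715,959 required, 716,408 in favor — approved.
B: a majority of 7315763 is 3657882; 3,657,882 required, 3,657,882 in favor — approved.
C: a majority of 2279329 is 1139665; 1,139,665 required, 1,139,738 in favor — approved.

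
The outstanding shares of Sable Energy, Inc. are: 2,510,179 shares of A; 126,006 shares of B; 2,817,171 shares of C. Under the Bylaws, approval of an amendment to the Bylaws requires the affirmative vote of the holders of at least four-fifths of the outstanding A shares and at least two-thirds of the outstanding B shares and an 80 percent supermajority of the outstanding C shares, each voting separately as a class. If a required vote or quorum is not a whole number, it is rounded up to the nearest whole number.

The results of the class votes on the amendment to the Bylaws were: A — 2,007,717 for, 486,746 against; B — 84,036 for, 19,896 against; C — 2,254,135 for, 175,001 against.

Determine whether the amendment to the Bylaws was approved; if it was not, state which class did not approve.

Not approved — the A shares did not give the required vote.

A: 4/5 of 2510179 = 2008143.20, rounded up to 2008144; 2,008,144 required, 2,007,717 in favor — not approved.
B: 2/3 of 126006 = 84004; 84,004 required, 84,036 in favor — approved.
C: 4/5 of 2817171 = 2253736.80, rounded up to 2253737; 2,253,737 required, 2,254,135 in favor — approved.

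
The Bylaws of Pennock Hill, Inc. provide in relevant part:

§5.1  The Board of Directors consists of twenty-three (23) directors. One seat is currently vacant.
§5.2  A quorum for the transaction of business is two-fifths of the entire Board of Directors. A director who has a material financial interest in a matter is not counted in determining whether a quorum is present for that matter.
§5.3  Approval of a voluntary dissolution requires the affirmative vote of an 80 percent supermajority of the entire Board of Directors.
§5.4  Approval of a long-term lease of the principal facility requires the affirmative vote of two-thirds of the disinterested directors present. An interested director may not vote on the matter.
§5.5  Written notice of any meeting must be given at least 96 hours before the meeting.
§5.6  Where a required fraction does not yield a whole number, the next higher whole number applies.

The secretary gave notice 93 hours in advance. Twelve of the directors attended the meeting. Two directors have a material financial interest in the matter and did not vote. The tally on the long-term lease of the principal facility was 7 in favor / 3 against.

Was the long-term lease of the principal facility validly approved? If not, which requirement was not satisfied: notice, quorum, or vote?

Invalid — notice requirement not satisfied.

Notice: 93 hours given; 96 required (93 < 96). Not satisfied.
Quorum: 12 present, but the 2 interested directors do not count, leaving 10. Quorum is 10. Satisfied.
Vote: the long-term lease of the principal facility requires two-thirds of the disinterested directors present (12 − 2 = 10). 2/3 of 10 = 6.67, rounded up to 7, so 7 affirmative votes are needed; 7 voted in favor. Satisfied.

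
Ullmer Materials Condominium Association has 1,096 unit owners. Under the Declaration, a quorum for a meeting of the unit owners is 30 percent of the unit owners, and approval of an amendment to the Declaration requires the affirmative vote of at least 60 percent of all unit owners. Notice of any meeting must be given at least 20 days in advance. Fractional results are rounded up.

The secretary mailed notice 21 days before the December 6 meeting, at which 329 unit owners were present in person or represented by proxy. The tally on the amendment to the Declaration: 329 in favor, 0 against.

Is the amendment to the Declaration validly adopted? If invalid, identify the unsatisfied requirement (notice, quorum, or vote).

Notice: 21 days given; 20 required. Satisfied.
Quorum: 30% of 1,096 = 328.80, rounded up to 329; 329 present. Satisfied.
Vote: requires three-fifths of all unit owners (1,096); 3/5 of 1096 = 657.60, rounded up to 658, so 658 needed; 329 in favor. Not satisfied.

Invalid — vote requirement not satisfied.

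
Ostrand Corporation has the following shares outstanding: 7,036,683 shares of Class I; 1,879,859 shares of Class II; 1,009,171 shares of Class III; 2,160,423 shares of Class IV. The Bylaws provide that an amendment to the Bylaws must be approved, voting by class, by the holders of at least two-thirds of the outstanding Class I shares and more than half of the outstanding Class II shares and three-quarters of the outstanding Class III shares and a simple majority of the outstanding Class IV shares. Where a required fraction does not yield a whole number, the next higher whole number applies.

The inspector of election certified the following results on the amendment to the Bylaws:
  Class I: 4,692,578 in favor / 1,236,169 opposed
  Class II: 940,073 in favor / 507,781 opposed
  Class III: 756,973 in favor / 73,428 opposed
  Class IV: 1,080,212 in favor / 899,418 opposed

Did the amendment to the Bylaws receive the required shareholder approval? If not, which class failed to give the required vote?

Approved — every class gave the required vote.

Class I: 2/3 of 7036683 = 4691122; 4,691,122 required, 4,692,578 in favor — approved.
Class II: a majority of 1879859 is 939930; 939,930 required, 940,073 in favor — approved.
Class III: 3/4 of 1009171 = 756878.25, rounded up to 756879; 756,879 required, 756,973 in favor — approved.
Class IV: a majority of 2160423 is 1080212; 1,080,212 required, 1,080,212 in favor — approved.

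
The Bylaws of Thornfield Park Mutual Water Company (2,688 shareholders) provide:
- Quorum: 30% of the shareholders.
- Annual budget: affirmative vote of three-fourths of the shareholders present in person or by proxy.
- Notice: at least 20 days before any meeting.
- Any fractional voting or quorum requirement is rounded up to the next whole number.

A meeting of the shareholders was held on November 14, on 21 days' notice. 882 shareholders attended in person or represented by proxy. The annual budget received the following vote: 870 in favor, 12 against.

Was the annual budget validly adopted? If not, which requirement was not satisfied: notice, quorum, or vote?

Valid — all requirements satisfied.

Notice: 21 days given; 20 required. Satisfied.
Quorum: 30% of 2,688 = 806.40, rounded up to 807; 882 present. Satisfied.
Vote: requires three-fourths of those present (882); 3/4 of 882 = 661.50, rounded up to 662, so 662 needed; 870 in favor. Satisfied.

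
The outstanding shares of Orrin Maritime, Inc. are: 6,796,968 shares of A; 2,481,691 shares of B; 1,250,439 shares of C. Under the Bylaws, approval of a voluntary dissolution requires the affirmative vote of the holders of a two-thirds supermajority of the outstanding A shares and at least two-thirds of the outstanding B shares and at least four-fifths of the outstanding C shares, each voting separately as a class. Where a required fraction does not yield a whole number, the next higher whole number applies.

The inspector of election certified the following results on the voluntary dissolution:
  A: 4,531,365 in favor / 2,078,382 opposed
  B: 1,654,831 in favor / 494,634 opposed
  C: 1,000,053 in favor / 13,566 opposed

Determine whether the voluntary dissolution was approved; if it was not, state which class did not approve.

Not approved — the C shares did not give the required vote.

A: 2/3 of 6796968 = 4531312; 4,531,312 required, 4,531,365 in favor — approved.
B: 2/3 of 2481691 = 1654460.67, rounded up to 1654461; 1,654,461 required, 1,654,831 in favor — approved.
C: 4/5 of 1250439 = 1000351.20, rounded up to 1000352; 1,000,352 required, 1,000,053 in favor — not approved.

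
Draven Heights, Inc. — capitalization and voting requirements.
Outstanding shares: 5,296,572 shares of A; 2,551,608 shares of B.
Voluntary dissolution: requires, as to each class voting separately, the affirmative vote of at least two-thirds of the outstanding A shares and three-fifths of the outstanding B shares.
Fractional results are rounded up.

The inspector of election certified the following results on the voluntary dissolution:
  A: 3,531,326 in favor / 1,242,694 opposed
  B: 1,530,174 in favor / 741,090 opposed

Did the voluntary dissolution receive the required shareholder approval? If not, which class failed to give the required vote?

Not approved — the B shares did not give the required vote.

A: 2/3 of 5296572 = 3531048; 3,531,048 required, 3,531,326 in favor — approved.
B: 3/5 of 2551608 = 1530964.80, rounded up to 1530965; 1,530,965 required, 1,530,174 in favor — not approved.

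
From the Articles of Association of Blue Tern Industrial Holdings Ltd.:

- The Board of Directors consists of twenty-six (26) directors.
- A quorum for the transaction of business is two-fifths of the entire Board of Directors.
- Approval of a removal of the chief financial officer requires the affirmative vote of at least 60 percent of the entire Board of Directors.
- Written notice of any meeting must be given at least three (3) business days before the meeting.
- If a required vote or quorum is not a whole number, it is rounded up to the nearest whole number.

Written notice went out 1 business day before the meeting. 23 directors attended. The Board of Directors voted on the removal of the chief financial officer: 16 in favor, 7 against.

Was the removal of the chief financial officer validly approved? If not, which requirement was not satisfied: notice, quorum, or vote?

Invalid — notice requirement not satisfied.

Notice: 1 business day given; 3 required (1 < 3). Not satisfied.
Quorum: 23 present; quorum is 11. Satisfied.
Vote: the removal of the chief financial officer requires three-fifths of the entire Board of Directors (26). 3/5 of 26 = 15.60, rounded up to 16, so 16 affirmative votes are needed; 16 voted in favor. Satisfied.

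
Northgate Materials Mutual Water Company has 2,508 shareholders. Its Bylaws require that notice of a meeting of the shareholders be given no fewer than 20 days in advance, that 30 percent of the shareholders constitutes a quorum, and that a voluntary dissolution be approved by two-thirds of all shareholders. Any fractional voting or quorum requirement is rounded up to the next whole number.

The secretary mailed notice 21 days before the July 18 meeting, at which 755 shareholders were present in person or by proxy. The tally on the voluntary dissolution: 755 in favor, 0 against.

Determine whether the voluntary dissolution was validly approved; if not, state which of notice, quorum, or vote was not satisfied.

Invalid — vote requirement not satisfied.

Notice: 21 days given; 20 required. Satisfied.
Quorum: 30% of 2,508 = 752.40, rounded up to 753; 755 present. Satisfied.
Vote: requires two-thirds of all shareholders (2,508); 2/3 of 2508 = 1672, so 1,672 needed; 755 in favor. Not satisfied.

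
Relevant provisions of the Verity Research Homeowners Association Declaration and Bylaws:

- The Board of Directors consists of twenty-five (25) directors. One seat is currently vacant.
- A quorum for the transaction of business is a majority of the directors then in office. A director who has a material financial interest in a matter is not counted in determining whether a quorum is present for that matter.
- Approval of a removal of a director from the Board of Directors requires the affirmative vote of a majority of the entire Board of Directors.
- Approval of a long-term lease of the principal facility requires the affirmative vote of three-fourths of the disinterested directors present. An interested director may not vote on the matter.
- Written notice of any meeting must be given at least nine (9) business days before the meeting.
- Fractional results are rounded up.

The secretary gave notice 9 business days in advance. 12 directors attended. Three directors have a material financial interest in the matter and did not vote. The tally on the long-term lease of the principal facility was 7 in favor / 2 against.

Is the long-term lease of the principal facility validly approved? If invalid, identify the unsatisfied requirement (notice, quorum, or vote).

Invalid — quorum requirement not satisfied.

Notice: 9 business days given; 9 required (9 ≥ 9). Satisfied.
Quorum: 12 present, but the 3 interested directors do not count, leaving 9. Quorum is 13. Not satisfied.
Vote: the long-term lease of the principal facility requires three-fourths of the disinterested directors present (12 − 3 = 9). 3/4 of 9 = 6.75, rounded up to 7, so 7 affirmative votes are needed; 7 voted in favor. Satisfied. (Moot — without a quorum no business can be validly transacted.)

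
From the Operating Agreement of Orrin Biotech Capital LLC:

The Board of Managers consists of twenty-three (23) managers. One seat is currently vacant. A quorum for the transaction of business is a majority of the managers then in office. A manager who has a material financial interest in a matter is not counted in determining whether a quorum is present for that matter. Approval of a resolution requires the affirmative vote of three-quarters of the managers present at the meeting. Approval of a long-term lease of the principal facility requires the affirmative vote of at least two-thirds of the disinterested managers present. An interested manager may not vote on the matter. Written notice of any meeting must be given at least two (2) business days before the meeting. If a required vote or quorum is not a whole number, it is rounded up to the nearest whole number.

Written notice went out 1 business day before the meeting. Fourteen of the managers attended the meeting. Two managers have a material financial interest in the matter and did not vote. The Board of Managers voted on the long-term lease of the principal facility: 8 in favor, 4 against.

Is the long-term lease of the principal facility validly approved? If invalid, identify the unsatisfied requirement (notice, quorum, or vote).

Notice: 1 business day given; 2 required (1 < 2). Not satisfied.
Quorum: 14 present, but the 2 interested managers do not count, leaving 12. Quorum is 12. Satisfied.
Vote: the long-term lease of the principal facility requires two-thirds of the disinterested managers present (14 − 2 = 12). 2/3 of 12 = 8, so 8 affirmative votes are needed; 8 voted in favor. Satisfied.

Invalid — notice requirement not satisfied.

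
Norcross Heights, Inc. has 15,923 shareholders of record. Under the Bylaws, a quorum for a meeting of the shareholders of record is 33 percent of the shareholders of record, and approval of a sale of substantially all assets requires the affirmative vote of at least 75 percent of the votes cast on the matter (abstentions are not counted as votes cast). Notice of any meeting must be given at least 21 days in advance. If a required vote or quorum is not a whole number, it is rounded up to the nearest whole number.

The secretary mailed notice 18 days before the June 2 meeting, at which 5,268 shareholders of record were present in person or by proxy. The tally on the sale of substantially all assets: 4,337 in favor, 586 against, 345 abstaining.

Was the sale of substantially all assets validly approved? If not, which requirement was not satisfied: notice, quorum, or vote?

Invalid — notice requirement not satisfied.

Notice: 18 days given; 21 required. Not satisfied.
Quorum: 33% of 15,923 = 5,254.59, rounded up to 5,255; 5,268 present. Satisfied.
Vote: requires three-fourths of the votes cast (5,268 − 345 abstaining = 4,923); 3/4 of 4923 = 3692.25, rounded up to 3693, so 3,693 needed; 4,337 in favor. Satisfied.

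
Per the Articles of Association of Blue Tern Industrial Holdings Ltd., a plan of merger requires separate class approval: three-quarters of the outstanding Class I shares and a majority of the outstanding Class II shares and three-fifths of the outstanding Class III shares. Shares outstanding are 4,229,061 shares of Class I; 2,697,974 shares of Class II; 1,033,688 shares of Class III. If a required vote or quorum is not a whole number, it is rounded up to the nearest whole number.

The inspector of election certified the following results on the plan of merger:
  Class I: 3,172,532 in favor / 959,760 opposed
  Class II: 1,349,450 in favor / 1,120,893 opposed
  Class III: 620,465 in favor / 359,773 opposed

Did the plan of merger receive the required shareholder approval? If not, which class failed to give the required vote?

Approved — every class gave the required vote.

Class I: 3/4 of 4229061 = 3171795.75, rounded up to 3171796; 3,171,796 required, 3,172,532 in favor — approved.
Class II: a majority of 2697974 is 1348988; 1,348,988 required, 1,349,450 in favor — approved.
Class III: 3/5 of 1033688 = 620212.80, rounded up to 620213; 620,213 required, 620,465 in favor — approved.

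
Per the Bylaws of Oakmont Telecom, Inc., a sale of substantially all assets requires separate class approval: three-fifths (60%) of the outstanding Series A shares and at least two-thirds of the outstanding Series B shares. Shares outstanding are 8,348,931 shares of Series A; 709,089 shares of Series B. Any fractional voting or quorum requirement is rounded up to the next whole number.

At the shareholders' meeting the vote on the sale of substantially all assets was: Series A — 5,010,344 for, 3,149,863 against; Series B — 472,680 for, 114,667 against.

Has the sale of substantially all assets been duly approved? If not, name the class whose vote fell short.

Not approved — the Series B shares did not give the required vote.

Series A: 3/5 of 8348931 = 5009358.60, rounded up to 5009359; 5,009,359 required, 5,010,344 in favor — approved.
Series B: 2/3 of 709089 = 472726; 472,726 required, 472,680 in favor — not approved.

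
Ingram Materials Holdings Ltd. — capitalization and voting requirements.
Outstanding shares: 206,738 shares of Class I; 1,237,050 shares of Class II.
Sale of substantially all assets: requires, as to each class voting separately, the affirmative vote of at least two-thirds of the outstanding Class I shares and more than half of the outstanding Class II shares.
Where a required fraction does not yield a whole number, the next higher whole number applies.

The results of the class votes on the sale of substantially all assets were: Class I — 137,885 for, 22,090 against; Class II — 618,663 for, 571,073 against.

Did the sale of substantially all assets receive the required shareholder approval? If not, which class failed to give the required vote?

Class I: 2/3 of 206738 = 137825.33, rounded up to 137826; 137,826 required, 137,885 in favor — approved.
Class II: a majority of 1237050 is 618526; 618,526 required, 618,663 in favor — approved.

Approved — every class gave the required vote.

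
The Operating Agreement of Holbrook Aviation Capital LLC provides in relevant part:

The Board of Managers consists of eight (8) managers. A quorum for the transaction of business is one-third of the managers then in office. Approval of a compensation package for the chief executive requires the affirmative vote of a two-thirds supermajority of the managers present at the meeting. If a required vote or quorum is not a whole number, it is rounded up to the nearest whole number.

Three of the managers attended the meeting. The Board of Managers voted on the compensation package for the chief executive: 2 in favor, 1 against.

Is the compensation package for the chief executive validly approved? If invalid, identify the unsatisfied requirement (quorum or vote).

Valid — all requirements satisfied.

Quorum: 3 present; quorum is 3. Satisfied.
Vote: the compensation package for the chief executive requires two-thirds of the managers present (3). 2/3 of 3 = 2, so 2 affirmative votes are needed; 2 voted in favor. Satisfied.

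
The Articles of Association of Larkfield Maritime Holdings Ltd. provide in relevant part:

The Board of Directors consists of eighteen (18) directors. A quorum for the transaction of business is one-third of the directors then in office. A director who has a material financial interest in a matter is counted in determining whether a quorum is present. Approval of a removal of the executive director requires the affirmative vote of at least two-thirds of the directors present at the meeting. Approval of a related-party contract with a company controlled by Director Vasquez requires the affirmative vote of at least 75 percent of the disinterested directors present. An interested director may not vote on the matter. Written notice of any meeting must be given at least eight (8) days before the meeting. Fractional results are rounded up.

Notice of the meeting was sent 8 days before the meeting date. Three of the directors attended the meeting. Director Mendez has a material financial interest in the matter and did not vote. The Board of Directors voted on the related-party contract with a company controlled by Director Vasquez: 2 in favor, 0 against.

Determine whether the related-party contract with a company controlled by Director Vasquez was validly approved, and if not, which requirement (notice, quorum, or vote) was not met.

Invalid — quorum requirement not satisfied.

Notice: 8 days given; 8 required (8 ≥ 8). Satisfied.
Quorum: 3 present (interested directors count toward quorum); quorum is 6. Not satisfied.
Vote: the related-party contract with a company controlled by Director Vasquez requires three-fourths of the disinterested directors present (3 − 1 = 2). 3/4 of 2 = 1.50, rounded up to 2, so 2 affirmative votes are needed; 2 voted in favor. Satisfied. (Moot — without a quorum no business can be validly transacted.)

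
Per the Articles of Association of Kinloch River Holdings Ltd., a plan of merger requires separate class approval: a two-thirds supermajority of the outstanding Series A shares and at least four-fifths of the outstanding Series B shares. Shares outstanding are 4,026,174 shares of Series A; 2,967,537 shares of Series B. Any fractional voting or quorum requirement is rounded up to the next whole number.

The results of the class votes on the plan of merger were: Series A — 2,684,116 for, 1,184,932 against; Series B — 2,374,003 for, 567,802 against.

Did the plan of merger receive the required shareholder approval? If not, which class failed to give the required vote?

Series A: 2/3 of 4026174 = 2684116; 2,684,116 required, 2,684,116 in favor — approved.
Series B: 4/5 of 2967537 = 2374029.60, rounded up to 2374030; 2,374,030 required, 2,374,003 in favor — not approved.

Not approved — the Series B shares did not give the required vote.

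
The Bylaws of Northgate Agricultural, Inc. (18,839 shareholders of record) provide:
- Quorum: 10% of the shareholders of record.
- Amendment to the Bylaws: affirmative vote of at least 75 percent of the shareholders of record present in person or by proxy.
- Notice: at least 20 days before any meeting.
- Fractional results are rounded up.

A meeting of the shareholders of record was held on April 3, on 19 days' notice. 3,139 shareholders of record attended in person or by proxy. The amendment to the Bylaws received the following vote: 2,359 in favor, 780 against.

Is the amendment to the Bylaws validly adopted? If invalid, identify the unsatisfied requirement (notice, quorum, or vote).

Invalid — notice requirement not satisfied.

Notice: 19 days given; 20 required. Not satisfied.
Quorum: 10% of 18,839 = 1,883.90, rounded up to 1,884; 3,139 present. Satisfied.
Vote: requires three-fourths of those present (3,139); 3/4 of 3139 = 2354.25, rounded up to 2355, so 2,355 needed; 2,359 in favor. Satisfied.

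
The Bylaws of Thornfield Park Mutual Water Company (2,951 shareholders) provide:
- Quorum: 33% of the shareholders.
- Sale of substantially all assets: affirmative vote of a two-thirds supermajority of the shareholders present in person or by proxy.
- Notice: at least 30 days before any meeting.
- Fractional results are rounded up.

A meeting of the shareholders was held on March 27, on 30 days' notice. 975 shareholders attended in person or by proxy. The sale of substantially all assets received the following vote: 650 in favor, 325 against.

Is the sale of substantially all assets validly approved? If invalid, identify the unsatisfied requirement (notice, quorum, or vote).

Valid — all requirements satisfied.

Notice: 30 days given; 30 required. Satisfied.
Quorum: 33% of 2,951 = 973.83, rounded up to 974; 975 present. Satisfied.
Vote: requires two-thirds of those present (975); 2/3 of 975 = 650, so 650 needed; 650 in favor. Satisfied.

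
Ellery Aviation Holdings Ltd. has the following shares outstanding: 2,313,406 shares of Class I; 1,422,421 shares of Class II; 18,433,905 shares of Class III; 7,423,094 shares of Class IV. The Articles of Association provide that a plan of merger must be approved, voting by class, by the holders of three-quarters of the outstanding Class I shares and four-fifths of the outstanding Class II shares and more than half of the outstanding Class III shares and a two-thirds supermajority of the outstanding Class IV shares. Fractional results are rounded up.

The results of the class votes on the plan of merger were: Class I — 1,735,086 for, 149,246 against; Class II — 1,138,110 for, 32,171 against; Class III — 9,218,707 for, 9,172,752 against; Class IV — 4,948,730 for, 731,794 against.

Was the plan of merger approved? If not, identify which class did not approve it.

Approved — every class gave the required vote.

Class I: 3/4 of 2313406 = 1735054.50, rounded up to 1735055; 1,735,055 required, 1,735,086 in favor — approved.
Class II: 4/5 of 1422421 = 1137936.80, rounded up to 1137937; 1,137,937 required, 1,138,110 in favor — approved.
Class III: a majority of 18433905 is 9216953; 9,216,953 required, 9,218,707 in favor — approved.
Class IV: 2/3 of 7423094 = 4948729.33, rounded up to 4948730; 4,948,730 required, 4,948,730 in favor — approved.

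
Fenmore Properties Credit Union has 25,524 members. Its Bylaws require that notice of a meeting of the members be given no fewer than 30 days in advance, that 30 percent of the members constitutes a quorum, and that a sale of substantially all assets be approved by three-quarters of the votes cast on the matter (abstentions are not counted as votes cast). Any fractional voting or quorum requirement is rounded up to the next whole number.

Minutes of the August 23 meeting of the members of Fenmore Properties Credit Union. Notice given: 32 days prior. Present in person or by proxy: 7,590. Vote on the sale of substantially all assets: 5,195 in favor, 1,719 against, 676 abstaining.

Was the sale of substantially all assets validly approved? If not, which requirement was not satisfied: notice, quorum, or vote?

Notice: 32 days given; 30 required. Satisfied.
Quorum: 30% of 25,524 = 7,657.20, rounded up to 7,658; 7,590 present. Not satisfied.
Vote: requires three-fourths of the votes cast (7,590 − 676 abstaining = 6,914); 3/4 of 6914 = 5185.50, rounded up to 5186, so 5,186 needed; 5,195 in favor. Satisfied.

Invalid — quorum requirement not satisfied.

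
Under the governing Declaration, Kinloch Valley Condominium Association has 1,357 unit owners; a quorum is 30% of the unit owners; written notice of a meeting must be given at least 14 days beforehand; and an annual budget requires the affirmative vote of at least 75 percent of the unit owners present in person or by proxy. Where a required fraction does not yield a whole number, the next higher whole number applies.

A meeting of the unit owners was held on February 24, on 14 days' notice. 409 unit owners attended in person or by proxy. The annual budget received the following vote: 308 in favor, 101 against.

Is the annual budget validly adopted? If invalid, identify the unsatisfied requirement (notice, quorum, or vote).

Valid — all requirements satisfied.

Notice: 14 days given; 14 required. Satisfied.
Quorum: 30% of 1,357 = 407.10, rounded up to 408; 409 present. Satisfied.
Vote: requires three-fourths of those present (409); 3/4 of 409 = 306.75, rounded up to 307, so 307 needed; 308 in favor. Satisfied.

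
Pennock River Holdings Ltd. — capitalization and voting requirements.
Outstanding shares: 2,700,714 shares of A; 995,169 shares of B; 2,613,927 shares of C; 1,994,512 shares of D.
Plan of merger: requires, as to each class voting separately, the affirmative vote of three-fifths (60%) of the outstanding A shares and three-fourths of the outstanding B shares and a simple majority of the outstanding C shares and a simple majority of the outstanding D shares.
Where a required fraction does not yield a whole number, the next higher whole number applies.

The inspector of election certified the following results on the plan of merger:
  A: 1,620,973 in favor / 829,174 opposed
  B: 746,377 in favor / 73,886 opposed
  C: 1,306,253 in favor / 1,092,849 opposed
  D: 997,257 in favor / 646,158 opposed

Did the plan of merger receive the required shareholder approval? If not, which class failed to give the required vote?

A: 3/5 of 2700714 = 1620428.40, rounded up to 1620429; 1,620,429 required, 1,620,973 in favor — approved.
B: 3/4 of 995169 = 746376.75, rounded up to 746377; 746,377 required, 746,377 in favor — approved.
C: a majority of 2613927 is 1306964; 1,306,964 required, 1,306,253 in favor — not approved.
D: a majority of 1994512 is 997257; 997,257 required, 997,257 in favor — approved.

Not approved — the C shares did not give the required vote.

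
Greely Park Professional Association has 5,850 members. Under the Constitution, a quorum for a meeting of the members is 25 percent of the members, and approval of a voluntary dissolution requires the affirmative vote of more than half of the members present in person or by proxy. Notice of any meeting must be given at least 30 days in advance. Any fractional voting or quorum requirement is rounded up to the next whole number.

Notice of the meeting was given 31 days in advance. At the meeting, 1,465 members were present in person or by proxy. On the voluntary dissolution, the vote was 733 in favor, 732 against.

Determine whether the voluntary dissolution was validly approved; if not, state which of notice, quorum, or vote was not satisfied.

Valid — all requirements satisfied.

Notice: 31 days given; 30 required. Satisfied.
Quorum: 25% of 5,850 = 1,462.50, rounded up to 1,463; 1,465 present. Satisfied.
Vote: requires a majority of those present (1,465); a majority of 1465 is 733, so 733 needed; 733 in favor. Satisfied.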